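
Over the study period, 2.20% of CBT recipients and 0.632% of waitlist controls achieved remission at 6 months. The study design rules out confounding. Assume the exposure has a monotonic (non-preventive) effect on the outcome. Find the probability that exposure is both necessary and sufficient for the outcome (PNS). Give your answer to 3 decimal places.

PNS ≈ 0.016

p₁ = 0.022, p₀ = 0.00632.
Under exogeneity and monotonicity, PNS = p₁ − p₀.
PNS = 0.022 − 0.00632 = 0.01568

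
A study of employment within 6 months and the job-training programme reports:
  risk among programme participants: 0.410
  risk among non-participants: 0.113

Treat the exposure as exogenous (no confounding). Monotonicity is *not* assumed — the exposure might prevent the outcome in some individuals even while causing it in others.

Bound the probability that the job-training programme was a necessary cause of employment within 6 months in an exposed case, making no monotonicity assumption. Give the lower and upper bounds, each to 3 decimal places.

Let p₁ = 0.41, p₀ = 0.113.
Under exogeneity alone the bounds on PN are max{0,(p₁−p₀)/p₁} ≤ PN ≤ min{1,(1−p₀)/p₁}.
  lower = (p₁ − p₀)/p₁ = 0.297 / 0.41 ≈ 0.7244
  upper = min{1, (1 − p₀)/p₁} = 0.887 / 0.41 ≈ 2.1634 → capped at 1

0.724 ≤ PN ≤ 1.000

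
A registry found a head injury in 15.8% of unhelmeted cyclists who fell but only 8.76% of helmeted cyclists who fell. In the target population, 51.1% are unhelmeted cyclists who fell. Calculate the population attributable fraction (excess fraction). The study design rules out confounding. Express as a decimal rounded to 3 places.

p₁ = 0.158, p₀ = 0.0876.
Overall risk P(Y=1) = π·p₁ + (1−π)·p₀ = 0.511×0.158 + 0.489×0.0876 = 0.12357.
Under exogeneity, PAF = [P(Y=1) − p₀] / P(Y=1).
PAF = (0.12357 − 0.0876) / 0.12357 ≈ 0.2911

PAF ≈ 0.291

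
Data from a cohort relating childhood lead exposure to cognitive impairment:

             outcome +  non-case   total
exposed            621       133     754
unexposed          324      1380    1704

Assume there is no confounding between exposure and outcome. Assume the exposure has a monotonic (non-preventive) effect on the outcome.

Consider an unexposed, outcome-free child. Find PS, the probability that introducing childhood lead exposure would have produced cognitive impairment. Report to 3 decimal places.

p₁ = P(outcome | exposed) = 621/754 = 0.82361
p₀ = P(outcome | unexposed) = 324/1704 = 0.19014
Under exogeneity and monotonicity, PS = (p₁ − p₀)/(1 − p₀).
PS = (0.82361 − 0.19014) / 0.80986 ≈ 0.7822

PS ≈ 0.782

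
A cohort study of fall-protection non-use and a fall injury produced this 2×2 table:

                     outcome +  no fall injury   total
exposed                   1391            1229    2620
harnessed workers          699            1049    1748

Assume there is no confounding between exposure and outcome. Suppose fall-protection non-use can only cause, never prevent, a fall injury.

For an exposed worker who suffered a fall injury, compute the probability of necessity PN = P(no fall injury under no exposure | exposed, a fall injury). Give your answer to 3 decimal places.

PN ≈ 0.247

p₁ = P(outcome | exposed) = 1391/2620 = 0.53092
p₀ = P(outcome | unexposed) = 699/1748 = 0.39989
Under exogeneity and monotonicity, PN = (p₁ − p₀)/p₁.
PN = (0.53092 − 0.39989) / 0.53092 ≈ 0.2468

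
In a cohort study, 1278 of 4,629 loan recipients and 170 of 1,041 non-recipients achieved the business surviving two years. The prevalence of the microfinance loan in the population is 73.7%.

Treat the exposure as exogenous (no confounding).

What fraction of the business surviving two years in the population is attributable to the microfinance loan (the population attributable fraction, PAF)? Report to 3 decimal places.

PAF ≈ 0.337

p₁ = P(outcome | exposed) = 1278/4629 = 0.27609
p₀ = P(outcome | unexposed) = 170/1041 = 0.1633
Overall risk P(Y=1) = π·p₁ + (1−π)·p₀ = 0.737×0.27609 + 0.263×0.1633 = 0.24642.
Under exogeneity, PAF = [P(Y=1) − p₀] / P(Y=1).
PAF = (0.24642 − 0.1633) / 0.24642 ≈ 0.3373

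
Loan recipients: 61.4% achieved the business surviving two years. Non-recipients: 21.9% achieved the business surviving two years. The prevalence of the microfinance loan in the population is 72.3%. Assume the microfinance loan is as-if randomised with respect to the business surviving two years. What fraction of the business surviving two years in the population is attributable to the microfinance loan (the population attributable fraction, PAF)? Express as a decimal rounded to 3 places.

p₁ = 0.614, p₀ = 0.219.
Overall risk P(Y=1) = π·p₁ + (1−π)·p₀ = 0.723×0.614 + 0.277×0.219 = 0.50458.
Under exogeneity, PAF = [P(Y=1) − p₀] / P(Y=1).
PAF = (0.50458 − 0.219) / 0.50458 ≈ 0.5660

PAF ≈ 0.566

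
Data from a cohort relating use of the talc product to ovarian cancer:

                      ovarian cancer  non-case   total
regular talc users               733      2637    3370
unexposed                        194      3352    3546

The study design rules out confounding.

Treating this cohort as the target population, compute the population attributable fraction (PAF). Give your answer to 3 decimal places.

p₁ = P(outcome | exposed) = 733/3370 = 0.21751
p₀ = P(outcome | unexposed) = 194/3546 = 0.05471
Exposure prevalence π = 3370/6916 = 0.48728; overall risk P(Y=1) = 0.13404.
Under exogeneity, PAF = [P(Y=1) − p₀]/P(Y=1).
PAF = (0.13404 − 0.05471) / 0.13404 ≈ 0.5918

PAF ≈ 0.592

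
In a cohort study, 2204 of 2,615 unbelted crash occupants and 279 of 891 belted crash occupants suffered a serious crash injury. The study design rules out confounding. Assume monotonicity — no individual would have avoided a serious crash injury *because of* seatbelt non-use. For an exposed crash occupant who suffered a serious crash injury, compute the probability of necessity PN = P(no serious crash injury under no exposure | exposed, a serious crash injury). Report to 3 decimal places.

PN ≈ 0.628

p₁ = P(outcome | exposed) = 2204/2615 = 0.84283
p₀ = P(outcome | unexposed) = 279/891 = 0.31313
Under exogeneity and monotonicity, PN = (p₁ − p₀) / p₁.
PN = (0.84283 − 0.31313) / 0.84283 = 0.5297 / 0.84283 ≈ 0.6285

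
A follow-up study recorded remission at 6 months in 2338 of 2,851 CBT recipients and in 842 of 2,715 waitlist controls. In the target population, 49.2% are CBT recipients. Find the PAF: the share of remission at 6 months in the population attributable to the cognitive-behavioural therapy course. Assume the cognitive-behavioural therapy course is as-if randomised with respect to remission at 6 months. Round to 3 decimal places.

p₁ = P(outcome | exposed) = 2338/2851 = 0.82006
p₀ = P(outcome | unexposed) = 842/2715 = 0.31013
Overall risk P(Y=1) = π·p₁ + (1−π)·p₀ = 0.492×0.82006 + 0.508×0.31013 = 0.56102.
Under exogeneity, PAF = [P(Y=1) − p₀] / P(Y=1).
PAF = (0.56102 − 0.31013) / 0.56102 ≈ 0.4472

PAF ≈ 0.447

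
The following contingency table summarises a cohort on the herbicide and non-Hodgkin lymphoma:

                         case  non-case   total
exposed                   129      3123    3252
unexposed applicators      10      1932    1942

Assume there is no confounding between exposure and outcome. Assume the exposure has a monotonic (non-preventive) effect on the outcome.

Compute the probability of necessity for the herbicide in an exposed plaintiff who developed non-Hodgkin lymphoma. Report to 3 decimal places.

PN ≈ 0.870

p₁ = P(outcome | exposed) = 129/3252 = 0.039668
p₀ = P(outcome | unexposed) = 10/1942 = 0.0051493
Under exogeneity and monotonicity, PN = (p₁ − p₀)/p₁.
PN = (0.039668 − 0.0051493) / 0.039668 ≈ 0.8702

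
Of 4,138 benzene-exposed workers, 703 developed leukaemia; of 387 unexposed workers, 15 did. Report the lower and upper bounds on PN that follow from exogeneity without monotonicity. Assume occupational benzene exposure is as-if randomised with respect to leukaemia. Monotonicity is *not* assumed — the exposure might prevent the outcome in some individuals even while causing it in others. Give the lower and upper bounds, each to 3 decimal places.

0.772 ≤ PN ≤ 1.000

p₁ = P(outcome | exposed) = 703/4138 = 0.16989
p₀ = P(outcome | unexposed) = 15/387 = 0.03876
Under exogeneity alone the bounds on PN are max{0,(p₁−p₀)/p₁} ≤ PN ≤ min{1,(1−p₀)/p₁}.
  lower = (p₁ − p₀)/p₁ = 0.13113 / 0.16989 ≈ 0.7719
  upper = min{1, (1 − p₀)/p₁} = 0.96124 / 0.16989 ≈ 5.6581 → capped at 1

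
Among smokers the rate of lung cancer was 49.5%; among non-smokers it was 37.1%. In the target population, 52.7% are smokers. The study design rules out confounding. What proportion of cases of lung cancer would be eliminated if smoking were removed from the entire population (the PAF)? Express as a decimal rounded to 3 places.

p₁ = 0.495, p₀ = 0.371.
Overall risk P(Y=1) = π·p₁ + (1−π)·p₀ = 0.527×0.495 + 0.473×0.371 = 0.43635.
Under exogeneity, PAF = [P(Y=1) − p₀] / P(Y=1).
PAF = (0.43635 − 0.371) / 0.43635 ≈ 0.1498

PAF ≈ 0.150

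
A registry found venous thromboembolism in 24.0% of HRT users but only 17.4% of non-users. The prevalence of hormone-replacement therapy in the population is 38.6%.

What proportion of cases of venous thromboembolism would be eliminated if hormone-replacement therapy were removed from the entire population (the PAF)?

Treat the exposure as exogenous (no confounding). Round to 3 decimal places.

PAF ≈ 0.128

p₁ = 0.24, p₀ = 0.174.
Overall risk P(Y=1) = π·p₁ + (1−π)·p₀ = 0.386×0.24 + 0.614×0.174 = 0.19948.
Under exogeneity, PAF = [P(Y=1) − p₀] / P(Y=1).
PAF = (0.19948 − 0.174) / 0.19948 ≈ 0.1277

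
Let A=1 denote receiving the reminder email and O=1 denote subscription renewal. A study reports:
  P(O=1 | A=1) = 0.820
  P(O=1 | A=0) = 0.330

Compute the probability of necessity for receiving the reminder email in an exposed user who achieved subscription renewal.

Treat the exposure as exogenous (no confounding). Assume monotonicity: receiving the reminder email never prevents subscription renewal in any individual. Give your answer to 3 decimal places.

PN ≈ 0.598

Let p₁ = 0.82, p₀ = 0.33.
Under exogeneity and monotonicity, PN = (p₁ − p₀) / p₁.
PN = (0.82 − 0.33) / 0.82 = 0.49 / 0.82 ≈ 0.5976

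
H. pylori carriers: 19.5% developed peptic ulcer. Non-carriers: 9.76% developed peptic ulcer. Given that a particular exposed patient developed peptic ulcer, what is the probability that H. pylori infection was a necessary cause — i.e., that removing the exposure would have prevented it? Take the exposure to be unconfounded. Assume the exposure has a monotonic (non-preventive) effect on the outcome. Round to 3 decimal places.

p₁ = 0.195, p₀ = 0.0976.
Under exogeneity and monotonicity, PN = (p₁ − p₀) / p₁.
PN = (0.195 − 0.0976) / 0.195 = 0.0974 / 0.195 ≈ 0.4995

PN ≈ 0.499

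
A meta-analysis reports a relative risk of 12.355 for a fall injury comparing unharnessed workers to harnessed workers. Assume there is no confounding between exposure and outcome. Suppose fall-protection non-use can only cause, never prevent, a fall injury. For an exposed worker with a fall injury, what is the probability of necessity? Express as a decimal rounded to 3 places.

Under exogeneity and monotonicity, PN = (RR − 1) / RR = 1 − 1/RR.
PN = (12.355 − 1) / 12.355 = 11.36 / 12.355 ≈ 0.9191

PN ≈ 0.919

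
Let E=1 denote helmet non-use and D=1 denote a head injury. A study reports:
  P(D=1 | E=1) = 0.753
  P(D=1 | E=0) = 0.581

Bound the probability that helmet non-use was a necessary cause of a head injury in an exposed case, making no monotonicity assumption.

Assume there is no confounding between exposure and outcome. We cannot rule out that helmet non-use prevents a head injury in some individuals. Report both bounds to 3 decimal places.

0.228 ≤ PN ≤ 0.556

Let p₁ = 0.753, p₀ = 0.581.
Under exogeneity alone the bounds on PN are max{0,(p₁−p₀)/p₁} ≤ PN ≤ min{1,(1−p₀)/p₁}.
  lower = (p₁ − p₀)/p₁ = 0.172 / 0.753 ≈ 0.2284
  upper = min{1, (1 − p₀)/p₁} = 0.419 / 0.753 ≈ 0.5564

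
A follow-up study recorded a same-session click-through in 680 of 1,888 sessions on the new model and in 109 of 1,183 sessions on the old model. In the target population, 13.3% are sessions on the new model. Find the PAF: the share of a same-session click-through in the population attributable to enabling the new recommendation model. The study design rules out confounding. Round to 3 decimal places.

p₁ = P(outcome | exposed) = 680/1888 = 0.36017
p₀ = P(outcome | unexposed) = 109/1183 = 0.092139
Overall risk P(Y=1) = π·p₁ + (1−π)·p₀ = 0.133×0.36017 + 0.867×0.092139 = 0.12779.
Under exogeneity, PAF = [P(Y=1) − p₀] / P(Y=1).
PAF = (0.12779 − 0.092139) / 0.12779 ≈ 0.2790

PAF ≈ 0.279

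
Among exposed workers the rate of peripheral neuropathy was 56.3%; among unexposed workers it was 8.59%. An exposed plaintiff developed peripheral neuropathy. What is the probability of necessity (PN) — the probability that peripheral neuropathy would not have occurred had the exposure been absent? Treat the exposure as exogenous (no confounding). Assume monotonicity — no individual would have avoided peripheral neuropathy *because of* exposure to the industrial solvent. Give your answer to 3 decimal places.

PN ≈ 0.847

p₁ = 0.563, p₀ = 0.0859.
Under exogeneity and monotonicity, PN = (p₁ − p₀) / p₁.
PN = (0.563 − 0.0859) / 0.563 = 0.4771 / 0.563 ≈ 0.8474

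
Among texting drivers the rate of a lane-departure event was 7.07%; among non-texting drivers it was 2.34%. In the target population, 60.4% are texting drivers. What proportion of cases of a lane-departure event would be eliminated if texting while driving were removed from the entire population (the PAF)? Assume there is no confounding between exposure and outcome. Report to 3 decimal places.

PAF ≈ 0.550

p₁ = 0.0707, p₀ = 0.0234.
Overall risk P(Y=1) = π·p₁ + (1−π)·p₀ = 0.604×0.0707 + 0.396×0.0234 = 0.051969.
Under exogeneity, PAF = [P(Y=1) − p₀] / P(Y=1).
PAF = (0.051969 − 0.0234) / 0.051969 ≈ 0.5497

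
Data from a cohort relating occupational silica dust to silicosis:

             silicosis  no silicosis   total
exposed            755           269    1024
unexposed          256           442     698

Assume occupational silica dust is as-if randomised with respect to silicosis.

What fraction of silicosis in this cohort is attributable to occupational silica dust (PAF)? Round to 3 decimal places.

p₁ = P(outcome | exposed) = 755/1024 = 0.7373
p₀ = P(outcome | unexposed) = 256/698 = 0.36676
Exposure prevalence π = 1024/1722 = 0.59466; overall risk P(Y=1) = 0.58711.
Under exogeneity, PAF = [P(Y=1) − p₀]/P(Y=1).
PAF = (0.58711 − 0.36676) / 0.58711 ≈ 0.3753

PAF ≈ 0.375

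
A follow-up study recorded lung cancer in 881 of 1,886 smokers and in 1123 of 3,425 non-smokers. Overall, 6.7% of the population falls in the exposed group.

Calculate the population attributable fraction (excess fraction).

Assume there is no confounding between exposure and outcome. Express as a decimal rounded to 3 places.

PAF ≈ 0.028

p₁ = P(outcome | exposed) = 881/1886 = 0.46713
p₀ = P(outcome | unexposed) = 1123/3425 = 0.32788
Overall risk P(Y=1) = π·p₁ + (1−π)·p₀ = 0.067×0.46713 + 0.933×0.32788 = 0.33721.
Under exogeneity, PAF = [P(Y=1) − p₀] / P(Y=1).
PAF = (0.33721 − 0.32788) / 0.33721 ≈ 0.0277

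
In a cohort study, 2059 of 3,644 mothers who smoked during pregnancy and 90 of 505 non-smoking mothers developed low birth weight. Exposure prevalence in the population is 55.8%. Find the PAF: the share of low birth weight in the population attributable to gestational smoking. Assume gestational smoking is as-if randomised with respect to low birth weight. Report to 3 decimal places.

PAF ≈ 0.548

p₁ = P(outcome | exposed) = 2059/3644 = 0.56504
p₀ = P(outcome | unexposed) = 90/505 = 0.17822
Overall risk P(Y=1) = π·p₁ + (1−π)·p₀ = 0.558×0.56504 + 0.442×0.17822 = 0.39406.
Under exogeneity, PAF = [P(Y=1) − p₀] / P(Y=1).
PAF = (0.39406 − 0.17822) / 0.39406 ≈ 0.5477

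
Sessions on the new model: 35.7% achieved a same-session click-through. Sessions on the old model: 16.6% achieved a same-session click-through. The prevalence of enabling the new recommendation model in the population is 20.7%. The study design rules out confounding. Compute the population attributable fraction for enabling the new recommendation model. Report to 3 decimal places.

PAF ≈ 0.192

p₁ = 0.357, p₀ = 0.166.
Overall risk P(Y=1) = π·p₁ + (1−π)·p₀ = 0.207×0.357 + 0.793×0.166 = 0.20554.
Under exogeneity, PAF = [P(Y=1) − p₀] / P(Y=1).
PAF = (0.20554 − 0.166) / 0.20554 ≈ 0.1924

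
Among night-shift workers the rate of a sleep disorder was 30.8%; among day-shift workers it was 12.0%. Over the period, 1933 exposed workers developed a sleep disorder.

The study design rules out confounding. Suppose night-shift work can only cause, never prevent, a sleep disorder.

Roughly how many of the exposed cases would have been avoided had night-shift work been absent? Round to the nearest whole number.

p₁ = 0.308, p₀ = 0.12.
PN = (p₁ − p₀)/p₁ = (0.308 − 0.12) / 0.308 ≈ 0.61039.
Attributable cases ≈ PN × (exposed cases) = 0.61039 × 1933 ≈ 1179.88.

about 1180 cases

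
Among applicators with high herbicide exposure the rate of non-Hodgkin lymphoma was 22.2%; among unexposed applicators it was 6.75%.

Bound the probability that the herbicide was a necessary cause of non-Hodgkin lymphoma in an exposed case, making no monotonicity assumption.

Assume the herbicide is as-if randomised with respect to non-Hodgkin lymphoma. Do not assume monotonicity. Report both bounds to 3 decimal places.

p₁ = 0.222, p₀ = 0.0675.
Under exogeneity alone the bounds on PN are max{0,(p₁−p₀)/p₁} ≤ PN ≤ min{1,(1−p₀)/p₁}.
  lower = (p₁ − p₀)/p₁ = 0.1545 / 0.222 ≈ 0.6959
  upper = min{1, (1 − p₀)/p₁} = 0.9325 / 0.222 ≈ 4.2005 → capped at 1

0.696 ≤ PN ≤ 1.000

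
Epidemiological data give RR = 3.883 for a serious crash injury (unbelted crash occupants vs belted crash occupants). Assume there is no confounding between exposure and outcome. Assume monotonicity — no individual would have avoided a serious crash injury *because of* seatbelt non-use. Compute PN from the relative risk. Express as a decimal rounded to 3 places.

PN ≈ 0.742

Under exogeneity and monotonicity, PN = (RR − 1) / RR = 1 − 1/RR.
PN = (3.883 − 1) / 3.883 = 2.883 / 3.883 ≈ 0.7425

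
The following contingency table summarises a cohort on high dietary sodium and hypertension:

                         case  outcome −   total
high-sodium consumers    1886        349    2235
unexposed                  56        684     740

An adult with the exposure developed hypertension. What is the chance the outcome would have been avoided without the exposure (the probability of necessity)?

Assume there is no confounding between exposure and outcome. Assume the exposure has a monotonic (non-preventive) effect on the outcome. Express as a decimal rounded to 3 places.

p₁ = P(outcome | exposed) = 1886/2235 = 0.84385
p₀ = P(outcome | unexposed) = 56/740 = 0.075676
Under exogeneity and monotonicity, PN = (p₁ − p₀)/p₁.
PN = (0.84385 − 0.075676) / 0.84385 ≈ 0.9103

PN ≈ 0.910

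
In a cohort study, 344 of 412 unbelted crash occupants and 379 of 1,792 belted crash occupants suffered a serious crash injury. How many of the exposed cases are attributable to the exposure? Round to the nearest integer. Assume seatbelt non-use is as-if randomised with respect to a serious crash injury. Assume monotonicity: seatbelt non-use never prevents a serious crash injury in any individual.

about 257 cases

p₁ = P(outcome | exposed) = 344/412 = 0.83495
p₀ = P(outcome | unexposed) = 379/1792 = 0.2115
PN = (p₁ − p₀)/p₁ = (0.83495 − 0.2115) / 0.83495 ≈ 0.74670.
Attributable cases ≈ PN × (exposed cases) = 0.74670 × 344 ≈ 256.86.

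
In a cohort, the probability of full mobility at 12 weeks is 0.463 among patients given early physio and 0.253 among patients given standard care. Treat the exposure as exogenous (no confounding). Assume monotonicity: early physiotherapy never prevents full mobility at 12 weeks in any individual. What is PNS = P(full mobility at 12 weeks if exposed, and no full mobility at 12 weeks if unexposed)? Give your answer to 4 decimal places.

PNS ≈ 0.2100

Let p₁ = 0.463, p₀ = 0.253.
Under exogeneity and monotonicity, PNS = p₁ − p₀.
PNS = 0.463 − 0.253 = 0.21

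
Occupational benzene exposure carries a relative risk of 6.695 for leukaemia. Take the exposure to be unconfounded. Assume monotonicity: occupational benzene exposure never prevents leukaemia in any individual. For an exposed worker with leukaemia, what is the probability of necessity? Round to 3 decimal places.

PN ≈ 0.851

Under exogeneity and monotonicity, PN = (RR − 1) / RR = 1 − 1/RR.
PN = (6.695 − 1) / 6.695 = 5.695 / 6.695 ≈ 0.8506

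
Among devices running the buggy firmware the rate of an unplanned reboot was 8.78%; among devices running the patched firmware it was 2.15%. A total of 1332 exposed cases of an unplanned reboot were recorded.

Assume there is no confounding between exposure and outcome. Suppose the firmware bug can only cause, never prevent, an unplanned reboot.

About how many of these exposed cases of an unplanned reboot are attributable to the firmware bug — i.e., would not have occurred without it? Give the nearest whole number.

about 1006 cases

p₁ = 0.0878, p₀ = 0.0215.
PN = (p₁ − p₀)/p₁ = (0.0878 − 0.0215) / 0.0878 ≈ 0.75513.
Attributable cases ≈ PN × (exposed cases) = 0.75513 × 1332 ≈ 1005.83.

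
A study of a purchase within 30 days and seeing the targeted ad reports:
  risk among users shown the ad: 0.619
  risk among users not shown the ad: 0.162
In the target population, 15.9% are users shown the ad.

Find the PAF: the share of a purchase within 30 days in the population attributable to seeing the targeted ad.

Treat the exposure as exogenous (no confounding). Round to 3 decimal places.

PAF ≈ 0.310

Let p₁ = 0.619, p₀ = 0.162.
Overall risk P(Y=1) = π·p₁ + (1−π)·p₀ = 0.159×0.619 + 0.841×0.162 = 0.23466.
Under exogeneity, PAF = [P(Y=1) − p₀] / P(Y=1).
PAF = (0.23466 − 0.162) / 0.23466 ≈ 0.3096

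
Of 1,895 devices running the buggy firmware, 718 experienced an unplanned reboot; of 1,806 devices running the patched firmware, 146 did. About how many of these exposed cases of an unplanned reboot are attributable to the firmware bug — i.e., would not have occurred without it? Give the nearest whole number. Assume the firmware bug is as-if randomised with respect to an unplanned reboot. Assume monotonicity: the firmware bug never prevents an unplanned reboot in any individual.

about 565 cases

p₁ = P(outcome | exposed) = 718/1895 = 0.37889
p₀ = P(outcome | unexposed) = 146/1806 = 0.080842
PN = (p₁ − p₀)/p₁ = (0.37889 − 0.080842) / 0.37889 ≈ 0.78664.
Attributable cases ≈ PN × (exposed cases) = 0.78664 × 718 ≈ 564.81.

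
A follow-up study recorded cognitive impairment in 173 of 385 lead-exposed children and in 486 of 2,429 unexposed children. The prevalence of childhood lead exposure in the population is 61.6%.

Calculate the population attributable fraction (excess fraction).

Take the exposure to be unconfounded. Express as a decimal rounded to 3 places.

p₁ = P(outcome | exposed) = 173/385 = 0.44935
p₀ = P(outcome | unexposed) = 486/2429 = 0.20008
Overall risk P(Y=1) = π·p₁ + (1−π)·p₀ = 0.616×0.44935 + 0.384×0.20008 = 0.35363.
Under exogeneity, PAF = [P(Y=1) − p₀] / P(Y=1).
PAF = (0.35363 − 0.20008) / 0.35363 ≈ 0.4342

PAF ≈ 0.434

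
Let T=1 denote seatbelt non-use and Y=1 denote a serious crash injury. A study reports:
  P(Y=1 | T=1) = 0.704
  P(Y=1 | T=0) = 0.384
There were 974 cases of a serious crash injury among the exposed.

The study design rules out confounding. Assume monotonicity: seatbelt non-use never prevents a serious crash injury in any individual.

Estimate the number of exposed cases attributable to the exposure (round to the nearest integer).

about 443 cases

Let p₁ = 0.704, p₀ = 0.384.
PN = (p₁ − p₀)/p₁ = (0.704 − 0.384) / 0.704 ≈ 0.45455.
Attributable cases ≈ PN × (exposed cases) = 0.45455 × 974 ≈ 442.73.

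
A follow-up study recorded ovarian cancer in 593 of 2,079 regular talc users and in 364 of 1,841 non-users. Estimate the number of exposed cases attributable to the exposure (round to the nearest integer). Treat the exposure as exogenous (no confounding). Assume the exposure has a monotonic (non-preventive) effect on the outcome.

p₁ = P(outcome | exposed) = 593/2079 = 0.28523
p₀ = P(outcome | unexposed) = 364/1841 = 0.19772
PN = (p₁ − p₀)/p₁ = (0.28523 − 0.19772) / 0.28523 ≈ 0.30682.
Attributable cases ≈ PN × (exposed cases) = 0.30682 × 593 ≈ 181.94.

about 182 cases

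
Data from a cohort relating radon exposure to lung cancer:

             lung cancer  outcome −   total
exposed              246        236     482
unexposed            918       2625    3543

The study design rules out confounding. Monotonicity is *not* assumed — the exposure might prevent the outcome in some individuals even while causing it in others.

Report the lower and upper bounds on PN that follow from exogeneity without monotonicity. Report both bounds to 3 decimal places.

0.492 ≤ PN ≤ 1.000

p₁ = P(outcome | exposed) = 246/482 = 0.51037
p₀ = P(outcome | unexposed) = 918/3543 = 0.2591
Under exogeneity alone the bounds on PN are max{0,(p₁−p₀)/p₁} ≤ PN ≤ min{1,(1−p₀)/p₁}.
  lower = (p₁ − p₀)/p₁ = 0.25127 / 0.51037 ≈ 0.4923
  upper = min{1, (1 − p₀)/p₁} = 0.7409 / 0.51037 ≈ 1.4517 → capped at 1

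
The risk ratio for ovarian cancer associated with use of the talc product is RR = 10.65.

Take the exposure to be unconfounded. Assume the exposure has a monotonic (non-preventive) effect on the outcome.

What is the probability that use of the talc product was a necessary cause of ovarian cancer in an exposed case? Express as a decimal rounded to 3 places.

Under exogeneity and monotonicity, PN = (RR − 1) / RR = 1 − 1/RR.
PN = (10.65 − 1) / 10.65 = 9.65 / 10.65 ≈ 0.9061

PN ≈ 0.906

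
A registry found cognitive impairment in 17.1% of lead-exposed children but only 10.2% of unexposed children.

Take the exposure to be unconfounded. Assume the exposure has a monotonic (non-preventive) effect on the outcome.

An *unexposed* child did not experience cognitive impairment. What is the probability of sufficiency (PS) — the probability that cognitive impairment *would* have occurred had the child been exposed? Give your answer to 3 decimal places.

PS ≈ 0.077

p₁ = 0.171, p₀ = 0.102.
Under exogeneity and monotonicity, PS = (p₁ − p₀) / (1 − p₀).
PS = (0.171 − 0.102) / (1 − 0.102) = 0.069 / 0.898 ≈ 0.0768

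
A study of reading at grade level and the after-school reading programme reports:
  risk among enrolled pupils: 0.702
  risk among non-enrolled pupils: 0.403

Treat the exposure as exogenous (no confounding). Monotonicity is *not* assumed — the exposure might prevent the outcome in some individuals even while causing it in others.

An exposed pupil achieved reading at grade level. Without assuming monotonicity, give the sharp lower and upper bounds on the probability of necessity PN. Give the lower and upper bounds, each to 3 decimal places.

0.426 ≤ PN ≤ 0.850

Let p₁ = 0.702, p₀ = 0.403.
Under exogeneity alone the bounds on PN are max{0,(p₁−p₀)/p₁} ≤ PN ≤ min{1,(1−p₀)/p₁}.
  lower = (p₁ − p₀)/p₁ = 0.299 / 0.702 ≈ 0.4259
  upper = min{1, (1 − p₀)/p₁} = 0.597 / 0.702 ≈ 0.8504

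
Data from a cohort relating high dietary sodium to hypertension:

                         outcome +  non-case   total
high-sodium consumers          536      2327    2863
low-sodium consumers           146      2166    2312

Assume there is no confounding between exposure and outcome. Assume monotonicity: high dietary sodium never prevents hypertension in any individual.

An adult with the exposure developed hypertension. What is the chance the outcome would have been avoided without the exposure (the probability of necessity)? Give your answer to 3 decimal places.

p₁ = P(outcome | exposed) = 536/2863 = 0.18722
p₀ = P(outcome | unexposed) = 146/2312 = 0.063149
Under exogeneity and monotonicity, PN = (p₁ − p₀)/p₁.
PN = (0.18722 − 0.063149) / 0.18722 ≈ 0.6627

PN ≈ 0.663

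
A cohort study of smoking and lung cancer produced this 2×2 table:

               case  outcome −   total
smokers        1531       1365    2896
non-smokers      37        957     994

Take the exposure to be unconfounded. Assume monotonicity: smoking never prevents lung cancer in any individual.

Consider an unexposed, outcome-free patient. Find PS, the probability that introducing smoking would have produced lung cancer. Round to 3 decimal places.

p₁ = P(outcome | exposed) = 1531/2896 = 0.52866
p₀ = P(outcome | unexposed) = 37/994 = 0.037223
Under exogeneity and monotonicity, PS = (p₁ − p₀)/(1 − p₀).
PS = (0.52866 − 0.037223) / 0.96278 ≈ 0.5104

PS ≈ 0.510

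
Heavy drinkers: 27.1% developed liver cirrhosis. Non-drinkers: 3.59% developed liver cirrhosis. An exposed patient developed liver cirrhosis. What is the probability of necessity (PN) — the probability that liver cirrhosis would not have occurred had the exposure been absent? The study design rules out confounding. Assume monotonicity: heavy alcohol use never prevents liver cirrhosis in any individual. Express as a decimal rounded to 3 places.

PN ≈ 0.868

p₁ = 0.271, p₀ = 0.0359.
Under exogeneity and monotonicity, PN = (p₁ − p₀) / p₁.
PN = (0.271 − 0.0359) / 0.271 = 0.2351 / 0.271 ≈ 0.8675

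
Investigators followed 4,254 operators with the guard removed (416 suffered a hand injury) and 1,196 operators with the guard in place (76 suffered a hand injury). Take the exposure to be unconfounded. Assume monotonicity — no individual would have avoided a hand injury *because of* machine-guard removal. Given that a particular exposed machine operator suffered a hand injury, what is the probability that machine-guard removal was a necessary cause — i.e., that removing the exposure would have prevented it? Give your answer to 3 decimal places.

PN ≈ 0.350

p₁ = P(outcome | exposed) = 416/4254 = 0.09779
p₀ = P(outcome | unexposed) = 76/1196 = 0.063545
Under exogeneity and monotonicity, PN = (p₁ − p₀) / p₁.
PN = (0.09779 − 0.063545) / 0.09779 = 0.034245 / 0.09779 ≈ 0.3502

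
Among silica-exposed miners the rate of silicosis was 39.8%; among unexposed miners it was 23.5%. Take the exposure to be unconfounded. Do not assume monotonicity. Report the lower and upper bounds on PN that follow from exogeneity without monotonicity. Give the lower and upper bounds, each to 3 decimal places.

0.410 ≤ PN ≤ 1.000

p₁ = 0.398, p₀ = 0.235.
Under exogeneity alone the bounds on PN are max{0,(p₁−p₀)/p₁} ≤ PN ≤ min{1,(1−p₀)/p₁}.
  lower = (p₁ − p₀)/p₁ = 0.163 / 0.398 ≈ 0.4095
  upper = min{1, (1 − p₀)/p₁} = 0.765 / 0.398 ≈ 1.9221 → capped at 1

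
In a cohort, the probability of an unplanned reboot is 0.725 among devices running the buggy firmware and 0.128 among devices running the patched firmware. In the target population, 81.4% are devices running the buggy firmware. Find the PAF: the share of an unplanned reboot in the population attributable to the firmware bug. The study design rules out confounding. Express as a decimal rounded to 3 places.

PAF ≈ 0.792

Let p₁ = 0.725, p₀ = 0.128.
Overall risk P(Y=1) = π·p₁ + (1−π)·p₀ = 0.814×0.725 + 0.186×0.128 = 0.61396.
Under exogeneity, PAF = [P(Y=1) − p₀] / P(Y=1).
PAF = (0.61396 − 0.128) / 0.61396 ≈ 0.7915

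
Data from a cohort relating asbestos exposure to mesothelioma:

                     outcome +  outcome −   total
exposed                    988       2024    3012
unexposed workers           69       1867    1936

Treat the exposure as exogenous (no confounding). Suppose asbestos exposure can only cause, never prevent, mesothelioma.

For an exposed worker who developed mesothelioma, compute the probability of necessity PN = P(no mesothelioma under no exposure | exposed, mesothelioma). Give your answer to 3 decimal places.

PN ≈ 0.891

p₁ = P(outcome | exposed) = 988/3012 = 0.32802
p₀ = P(outcome | unexposed) = 69/1936 = 0.03564
Under exogeneity and monotonicity, PN = (p₁ − p₀) / p₁.
PN = (0.32802 − 0.03564) / 0.32802 = 0.29238 / 0.32802 ≈ 0.8913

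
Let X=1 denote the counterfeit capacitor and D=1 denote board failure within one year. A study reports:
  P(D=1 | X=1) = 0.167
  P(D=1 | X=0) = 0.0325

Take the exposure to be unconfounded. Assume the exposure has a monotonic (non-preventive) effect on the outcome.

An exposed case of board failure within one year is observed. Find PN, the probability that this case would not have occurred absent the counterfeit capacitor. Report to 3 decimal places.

Let p₁ = 0.167, p₀ = 0.0325.
Under exogeneity and monotonicity, PN = (p₁ − p₀) / p₁.
PN = (0.167 − 0.0325) / 0.167 = 0.1345 / 0.167 ≈ 0.8054

PN ≈ 0.805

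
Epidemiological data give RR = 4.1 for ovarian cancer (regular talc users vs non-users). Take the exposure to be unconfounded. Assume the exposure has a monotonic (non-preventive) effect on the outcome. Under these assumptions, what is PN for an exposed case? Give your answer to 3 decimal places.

PN ≈ 0.756

Under exogeneity and monotonicity, PN = (RR − 1) / RR = 1 − 1/RR.
PN = (4.1 − 1) / 4.1 = 3.1 / 4.1 ≈ 0.7561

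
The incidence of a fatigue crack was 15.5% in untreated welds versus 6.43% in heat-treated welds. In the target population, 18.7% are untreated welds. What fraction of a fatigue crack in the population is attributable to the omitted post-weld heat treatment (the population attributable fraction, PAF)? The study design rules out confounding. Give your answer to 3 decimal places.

PAF ≈ 0.209

p₁ = 0.155, p₀ = 0.0643.
Overall risk P(Y=1) = π·p₁ + (1−π)·p₀ = 0.187×0.155 + 0.813×0.0643 = 0.081261.
Under exogeneity, PAF = [P(Y=1) − p₀] / P(Y=1).
PAF = (0.081261 − 0.0643) / 0.081261 ≈ 0.2087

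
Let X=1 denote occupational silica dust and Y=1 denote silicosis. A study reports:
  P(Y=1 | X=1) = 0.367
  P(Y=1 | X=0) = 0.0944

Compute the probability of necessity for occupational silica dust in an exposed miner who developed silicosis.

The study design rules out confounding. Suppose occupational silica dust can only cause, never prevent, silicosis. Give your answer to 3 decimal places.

PN ≈ 0.743

Let p₁ = 0.367, p₀ = 0.0944.
Under exogeneity and monotonicity, PN = (p₁ − p₀) / p₁.
PN = (0.367 − 0.0944) / 0.367 = 0.2726 / 0.367 ≈ 0.7428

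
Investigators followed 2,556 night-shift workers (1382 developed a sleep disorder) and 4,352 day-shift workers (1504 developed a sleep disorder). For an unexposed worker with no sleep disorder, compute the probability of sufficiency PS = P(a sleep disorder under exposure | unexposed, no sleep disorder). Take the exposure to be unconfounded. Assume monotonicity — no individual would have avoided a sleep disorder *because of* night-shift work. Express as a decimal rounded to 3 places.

PS ≈ 0.298

p₁ = P(outcome | exposed) = 1382/2556 = 0.54069
p₀ = P(outcome | unexposed) = 1504/4352 = 0.34559
Under exogeneity and monotonicity, PS = (p₁ − p₀) / (1 − p₀).
PS = (0.54069 − 0.34559) / (1 − 0.34559) = 0.1951 / 0.65441 ≈ 0.2981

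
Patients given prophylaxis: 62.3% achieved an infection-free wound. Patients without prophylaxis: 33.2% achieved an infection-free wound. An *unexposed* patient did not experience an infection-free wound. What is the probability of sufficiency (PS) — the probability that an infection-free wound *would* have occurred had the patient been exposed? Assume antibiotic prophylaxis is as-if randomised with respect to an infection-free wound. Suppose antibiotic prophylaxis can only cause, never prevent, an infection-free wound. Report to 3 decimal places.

p₁ = 0.623, p₀ = 0.332.
Under exogeneity and monotonicity, PS = (p₁ − p₀) / (1 − p₀).
PS = (0.623 − 0.332) / (1 − 0.332) = 0.291 / 0.668 ≈ 0.4356

PS ≈ 0.436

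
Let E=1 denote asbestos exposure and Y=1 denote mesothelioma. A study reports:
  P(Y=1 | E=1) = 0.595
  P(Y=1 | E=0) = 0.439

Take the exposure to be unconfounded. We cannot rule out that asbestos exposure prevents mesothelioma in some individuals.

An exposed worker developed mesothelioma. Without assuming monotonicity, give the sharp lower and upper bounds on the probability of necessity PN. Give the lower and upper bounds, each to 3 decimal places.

0.262 ≤ PN ≤ 0.943

Let p₁ = 0.595, p₀ = 0.439.
Under exogeneity alone the bounds on PN are max{0,(p₁−p₀)/p₁} ≤ PN ≤ min{1,(1−p₀)/p₁}.
  lower = (p₁ − p₀)/p₁ = 0.156 / 0.595 ≈ 0.2622
  upper = min{1, (1 − p₀)/p₁} = 0.561 / 0.595 ≈ 0.9429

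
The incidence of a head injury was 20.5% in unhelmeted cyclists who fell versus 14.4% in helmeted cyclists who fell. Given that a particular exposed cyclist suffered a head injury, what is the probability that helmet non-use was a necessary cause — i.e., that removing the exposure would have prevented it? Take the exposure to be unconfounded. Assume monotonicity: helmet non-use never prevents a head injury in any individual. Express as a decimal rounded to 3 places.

PN ≈ 0.298

p₁ = 0.205, p₀ = 0.144.
Under exogeneity and monotonicity, PN = (p₁ − p₀) / p₁.
PN = (0.205 − 0.144) / 0.205 = 0.061 / 0.205 ≈ 0.2976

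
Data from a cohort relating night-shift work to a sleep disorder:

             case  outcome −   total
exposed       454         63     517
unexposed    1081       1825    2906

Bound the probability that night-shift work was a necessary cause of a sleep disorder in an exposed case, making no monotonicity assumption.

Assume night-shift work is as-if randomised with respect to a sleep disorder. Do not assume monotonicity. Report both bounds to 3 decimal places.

0.576 ≤ PN ≤ 0.715

p₁ = P(outcome | exposed) = 454/517 = 0.87814
p₀ = P(outcome | unexposed) = 1081/2906 = 0.37199
Under exogeneity alone the bounds on PN are max{0,(p₁−p₀)/p₁} ≤ PN ≤ min{1,(1−p₀)/p₁}.
  lower = (p₁ − p₀)/p₁ = 0.50615 / 0.87814 ≈ 0.5764
  upper = min{1, (1 − p₀)/p₁} = 0.62801 / 0.87814 ≈ 0.7152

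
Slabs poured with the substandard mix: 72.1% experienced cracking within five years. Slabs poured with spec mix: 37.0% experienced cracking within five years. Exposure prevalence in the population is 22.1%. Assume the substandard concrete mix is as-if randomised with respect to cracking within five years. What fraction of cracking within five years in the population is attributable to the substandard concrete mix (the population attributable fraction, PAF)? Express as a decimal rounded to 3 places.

p₁ = 0.721, p₀ = 0.37.
Overall risk P(Y=1) = π·p₁ + (1−π)·p₀ = 0.221×0.721 + 0.779×0.37 = 0.44757.
Under exogeneity, PAF = [P(Y=1) − p₀] / P(Y=1).
PAF = (0.44757 − 0.37) / 0.44757 ≈ 0.1733

PAF ≈ 0.173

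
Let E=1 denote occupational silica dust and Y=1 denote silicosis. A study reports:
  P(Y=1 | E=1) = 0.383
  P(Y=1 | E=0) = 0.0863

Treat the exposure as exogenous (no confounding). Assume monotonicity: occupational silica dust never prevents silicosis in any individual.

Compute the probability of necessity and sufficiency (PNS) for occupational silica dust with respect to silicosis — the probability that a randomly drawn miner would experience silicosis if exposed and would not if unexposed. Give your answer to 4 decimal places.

Let p₁ = 0.383, p₀ = 0.0863.
Under exogeneity and monotonicity, PNS = p₁ − p₀.
PNS = 0.383 − 0.0863 = 0.2967

PNS ≈ 0.2967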